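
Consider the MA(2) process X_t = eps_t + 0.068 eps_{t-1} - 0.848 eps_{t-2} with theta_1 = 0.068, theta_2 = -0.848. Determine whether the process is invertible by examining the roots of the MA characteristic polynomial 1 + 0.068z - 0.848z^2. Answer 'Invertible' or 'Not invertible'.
\text{Invertible}

The MA(q) characteristic polynomial is P(z) = 1 + 0.068z - 0.848z^2.
Invertibility requires all roots to lie outside the unit circle, i.e. |z| > 1 for every root.
Set 1 + (0.068) z + (-0.848) z^2 = 0, i.e. a z^2 + b z + c = 0 with a = -0.848, b = 0.068, c = 1.
Discriminant D = b^2 - 4ac = (0.068)^2 - 4*(-0.848)*1 = 0.004624 - (-3.392) = 3.396624.
D >= 0, so the roots are real: z = (-b +/- sqrt(D)) / (2a) = (-0.068 +/- 1.842993) / (-1.696).
  z_1 = (-0.068 + 1.842993) / (-1.696) = -1.0466,   |z_1| = 1.0466.
  z_2 = (-0.068 - 1.842993) / (-1.696) = 1.1268,   |z_2| = 1.1268.
Moduli of all roots: 1.0466, 1.1268.
All moduli strictly greater than 1? Yes.
Verdict: Invertible.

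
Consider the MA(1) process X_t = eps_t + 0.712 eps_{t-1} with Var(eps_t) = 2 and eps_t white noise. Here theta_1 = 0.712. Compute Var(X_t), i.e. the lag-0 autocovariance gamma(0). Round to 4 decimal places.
\gamma(0) = 3.0139

For an MA(q) process X_t = eps_t + sum_i theta_i eps_{t-i} with
Var(eps_t) = sigma^2, the variance is
  gamma(0) = sigma^2 * (1 + sum_i theta_i^2).
  sum_i theta_i^2 = (0.712)^2 = 0.506944.
  gamma(0) = 2 * (1 + 0.506944) = 2 * 1.506944 = 3.013888, which rounds to 3.0139.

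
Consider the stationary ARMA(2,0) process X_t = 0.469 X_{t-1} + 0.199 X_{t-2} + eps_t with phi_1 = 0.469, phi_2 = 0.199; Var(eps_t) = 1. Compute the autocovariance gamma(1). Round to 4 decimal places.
\gamma(1) = 0.9277

Multiply the model equation by X_{t-k} and take expectations. With theta_0 = psi_0 = 1 and psi_j the MA(infinity) weights, this gives
  gamma(k) - sum_i phi_i gamma(k-i) = c_k,
  c_k = sigma^2 * sum_{j=k..q} theta_j psi_{j-k}   (c_k = 0 for k > q),
using gamma(-m) = gamma(m).
Pure AR (q = 0): c_0 = sigma^2 = 1, c_k = 0 for k >= 1.
Equations for k = 0, 1, 2 (AR order 2, c_2 = 0):
  (E0) gamma(0) = phi_1 gamma(1) + phi_2 gamma(2) + c_0
  (E1) gamma(1) = phi_1 gamma(0) + phi_2 gamma(1) + c_1
  (E2) gamma(2) = phi_1 gamma(1) + phi_2 gamma(0)
From (E1): gamma(1) = A gamma(0) + B with
  A = phi_1 / (1 - phi_2) = 0.469 / 0.801 = 0.585518,   B = c_1 / (1 - phi_2) = 0 / 0.801 = 0.
Insert (E2) into (E0): gamma(0) (1 - phi_2^2) = phi_1 (1 + phi_2) gamma(1) + c_0.
  phi_1 (1 + phi_2) = (0.469)(1.199) = 0.562331,   1 - phi_2^2 = 0.960399.
Replace gamma(1) by A gamma(0) + B and collect gamma(0):
  gamma(0) [0.960399 - (0.562331)(0.585518)] = c_0 = 1
  gamma(0) * 0.631144 = 1
  gamma(0) = 1 / 0.631144 = 1.584424.
  gamma(1) = A gamma(0) = (0.585518)(1.584424) = 0.927709.
Therefore gamma(1) = 0.9277 (to 4 decimal places).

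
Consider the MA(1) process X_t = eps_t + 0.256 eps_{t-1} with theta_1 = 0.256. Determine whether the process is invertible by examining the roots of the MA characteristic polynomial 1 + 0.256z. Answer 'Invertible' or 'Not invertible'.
\text{Invertible}

The MA(q) characteristic polynomial is P(z) = 1 + 0.256z.
Invertibility requires all roots to lie outside the unit circle, i.e. |z| > 1 for every root.
This is linear in z: 1 + (0.256) z = 0  =>  z = -1/(0.256) = -3.90625,  |z| = 3.90625.
Moduli of all roots: 3.9062.
All moduli strictly greater than 1? Yes.
Verdict: Invertible.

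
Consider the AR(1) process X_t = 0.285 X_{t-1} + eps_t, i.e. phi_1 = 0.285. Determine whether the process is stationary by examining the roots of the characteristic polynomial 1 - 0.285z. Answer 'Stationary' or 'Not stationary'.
\text{Stationary}

The AR(p) characteristic polynomial is P(z) = 1 - 0.285z.
Stationarity requires all roots to lie outside the unit circle, i.e. |z| > 1 for every root.
This is linear in z: 1 + (-0.285) z = 0  =>  z = -1/(-0.285) = 3.508772,  |z| = 3.508772.
Moduli of all roots: 3.5088.
All moduli strictly greater than 1? Yes.
Verdict: Stationary.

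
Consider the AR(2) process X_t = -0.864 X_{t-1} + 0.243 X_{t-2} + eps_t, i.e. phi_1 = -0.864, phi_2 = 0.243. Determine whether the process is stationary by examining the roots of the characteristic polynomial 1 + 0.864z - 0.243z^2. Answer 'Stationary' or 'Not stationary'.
\text{Not stationary}

The AR(p) characteristic polynomial is P(z) = 1 + 0.864z - 0.243z^2.
Stationarity requires all roots to lie outside the unit circle, i.e. |z| > 1 for every root.
Set 1 + (0.864) z + (-0.243) z^2 = 0, i.e. a z^2 + b z + c = 0 with a = -0.243, b = 0.864, c = 1.
Discriminant D = b^2 - 4ac = (0.864)^2 - 4*(-0.243)*1 = 0.746496 - (-0.972) = 1.718496.
D >= 0, so the roots are real: z = (-b +/- sqrt(D)) / (2a) = (-0.864 +/- 1.310914) / (-0.486).
  z_1 = (-0.864 + 1.310914) / (-0.486) = -0.9196,   |z_1| = 0.9196.
  z_2 = (-0.864 - 1.310914) / (-0.486) = 4.4751,   |z_2| = 4.4751.
Moduli of all roots: 0.9196, 4.4751.
All moduli strictly greater than 1? No.
Verdict: Not stationary.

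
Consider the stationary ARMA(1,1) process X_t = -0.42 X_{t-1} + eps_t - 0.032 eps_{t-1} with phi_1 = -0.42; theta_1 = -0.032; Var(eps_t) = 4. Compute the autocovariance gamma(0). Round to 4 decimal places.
\gamma(0) = 4.9922

Multiply the model equation by X_{t-k} and take expectations. With theta_0 = psi_0 = 1 and psi_j the MA(infinity) weights, this gives
  gamma(k) - sum_i phi_i gamma(k-i) = c_k,
  c_k = sigma^2 * sum_{j=k..q} theta_j psi_{j-k}   (c_k = 0 for k > q),
using gamma(-m) = gamma(m).
psi-weights needed (psi_j = theta_j + sum_i phi_i psi_{j-i}):
  psi_1 = theta_1 + phi_1 = -0.032 + (-0.42) = -0.452
Right-hand sides:
  c_0 = sigma^2 (1 + theta_1 psi_1) = 4 * (1 + (-0.032)(-0.452)) = 4 * 1.014464 = 4.057856
  c_1 = sigma^2 theta_1 = 4 * (-0.032) = -0.128
  c_2 = 0
Equations for k = 0 and k = 1 (AR order 1):
  gamma(0) = phi_1 gamma(1) + c_0
  gamma(1) = phi_1 gamma(0) + c_1
Substituting the second into the first: gamma(0) (1 - phi_1^2) = c_0 + phi_1 c_1, so
  gamma(0) = (c_0 + phi_1 c_1) / (1 - phi_1^2) = (4.057856 + (-0.42)(-0.128)) / (1 - (-0.42)^2) = 4.111616 / 0.8236 = 4.992249.
Therefore gamma(0) = 4.9922 (to 4 decimal places).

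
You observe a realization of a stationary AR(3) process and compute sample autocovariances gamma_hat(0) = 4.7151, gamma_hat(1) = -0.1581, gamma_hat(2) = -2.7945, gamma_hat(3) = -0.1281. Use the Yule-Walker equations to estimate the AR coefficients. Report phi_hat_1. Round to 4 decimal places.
\hat\phi_{1} = -0.1260

The Yule-Walker equations for an AR(p) process read, in matrix form,
  Gamma_p phi = r_p,   with   (Gamma_p)_{ij} = gamma(|i - j|),
                       (r_p)_i = gamma(i),   i,j = 1..p.
Substitute the sample gammas (Toeplitz matrix and right-hand side of size 3):
  Gamma_p = [[4.7151, -0.1581, -2.7945], [-0.1581, 4.7151, -0.1581], [-2.7945, -0.1581, 4.7151]]
  r_p     = [-0.1581, -2.7945, -0.1281]
Written out (R1..R3):
  (R1) 4.7151 phi_1 - 0.1581 phi_2 - 2.7945 phi_3 = -0.1581
  (R2) -0.1581 phi_1 + 4.7151 phi_2 - 0.1581 phi_3 = -2.7945
  (R3) -2.7945 phi_1 - 0.1581 phi_2 + 4.7151 phi_3 = -0.1281
Gaussian elimination:
  R2 <- R2 - (-0.1581/4.7151) R1 = R2 - (-0.033531) R1:  4.709799 phi_2 - 0.251801 phi_3 = -2.799801
  R3 <- R3 - (-2.7945/4.7151) R1 = R3 - (-0.59267) R1:  -0.251801 phi_2 + 3.058883 phi_3 = -0.221801
  R3 <- R3 - (-0.251801/4.709799) R2 = R3 - (-0.053463) R2:  3.045421 phi_3 = -0.371488
Back-substitution:
  phi_hat_3 = -0.371488 / 3.045421 = -0.121982
  phi_hat_2 = (-2.799801 - (-0.251801)(-0.121982)) / 4.709799 = -0.600985
  phi_hat_1 = (-0.1581 - (-0.1581)(-0.600985) - (-2.7945)(-0.121982)) / 4.7151 = -0.125977
So phi_hat = [-0.1260, -0.6010, -0.1220].
Therefore phi_hat_1 = -0.1260.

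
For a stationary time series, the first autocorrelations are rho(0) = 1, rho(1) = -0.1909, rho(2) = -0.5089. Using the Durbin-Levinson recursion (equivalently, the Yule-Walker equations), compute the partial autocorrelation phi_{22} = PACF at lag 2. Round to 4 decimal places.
\phi_{22} = -0.5660

The PACF at lag k is phi_{kk}, the last component of the solution
to the Yule-Walker system G_k phi = r_k where
  (G_k)_{ij} = rho(|i - j|), (r_k)_i = rho(i), i,j = 1..k.
Equivalently, Durbin-Levinson gives phi_{kk} iteratively:
  phi_{11} = rho(1)
  phi_{kk} = [rho(k) - sum_{j=1..k-1} phi_{k-1,j} rho(k-j)]
            / [1 - sum_{j=1..k-1} phi_{k-1,j} rho(j)],
  phi_{k,j} = phi_{k-1,j} - phi_{kk} phi_{k-1,k-j},  j = 1..k-1.
Step k = 1:
  phi_11 = rho(1) = -0.1909.
Step k = 2:
  phi_22 = [rho(2) - phi_11 rho(1)] / [1 - phi_11 rho(1)] = [-0.5089 - (-0.1909)(-0.1909)] / [1 - (-0.1909)(-0.1909)]
         = -0.54534281 / 0.96355719 = -0.566.
Therefore phi_{22} = -0.5660.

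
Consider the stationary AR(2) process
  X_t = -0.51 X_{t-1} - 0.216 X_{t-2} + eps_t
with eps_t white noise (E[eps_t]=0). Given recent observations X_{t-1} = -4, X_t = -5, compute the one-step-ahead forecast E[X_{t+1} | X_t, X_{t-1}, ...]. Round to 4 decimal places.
E[X_{t+1} \mid \mathcal F_t] = 3.4140

For an AR(p) model X_t = c + sum_i phi_i X_{t-i} + eps_t, the
one-step-ahead conditional mean is
  E[X_{t+1} | X_t, ...] = c + sum_i phi_i X_{t+1-i}.
Substitute known values:
  E[X_{t+1} | ...] = (-0.51) * (-5) + (-0.216) * (-4)
                   = 3.4140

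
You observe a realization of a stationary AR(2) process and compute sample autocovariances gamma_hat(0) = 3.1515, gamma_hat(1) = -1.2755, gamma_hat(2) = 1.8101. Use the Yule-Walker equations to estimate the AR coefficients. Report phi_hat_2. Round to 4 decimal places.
\hat\phi_{2} = 0.4910

The Yule-Walker equations for an AR(p) process read, in matrix form,
  Gamma_p phi = r_p,   with   (Gamma_p)_{ij} = gamma(|i - j|),
                       (r_p)_i = gamma(i),   i,j = 1..p.
Substitute the sample gammas (Toeplitz matrix and right-hand side of size 2):
  Gamma_p = [[3.1515, -1.2755], [-1.2755, 3.1515]]
  r_p     = [-1.2755, 1.8101]
Written out:
  3.1515 phi_1 - 1.2755 phi_2 = -1.2755
  -1.2755 phi_1 + 3.1515 phi_2 = 1.8101
Solve by Cramer's rule:
  det = gamma(0)^2 - gamma(1)^2 = (3.1515)^2 - (-1.2755)^2 = 9.93195225 - 1.62690025 = 8.305052
  phi_hat_1 = [gamma(1) gamma(0) - gamma(1) gamma(2)] / det = [(-1.2755)(3.1515) - (-1.2755)(1.8101)] / 8.305052 = -1.7109557 / 8.305052 = -0.206
  phi_hat_2 = [gamma(0) gamma(2) - gamma(1)^2] / det = [(3.1515)(1.8101) - (-1.2755)^2] / 8.305052 = 4.0776299 / 8.305052 = 0.491
So phi_hat = [-0.2060, 0.4910].
Therefore phi_hat_2 = 0.4910.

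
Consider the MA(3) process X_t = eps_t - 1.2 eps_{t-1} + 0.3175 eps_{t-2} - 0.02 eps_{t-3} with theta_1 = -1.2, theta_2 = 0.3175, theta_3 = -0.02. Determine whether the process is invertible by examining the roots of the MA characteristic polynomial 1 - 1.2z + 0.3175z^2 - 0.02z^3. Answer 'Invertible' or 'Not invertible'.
\text{Invertible}

The MA(q) characteristic polynomial is P(z) = 1 - 1.2z + 0.3175z^2 - 0.02z^3.
Invertibility requires all roots to lie outside the unit circle, i.e. |z| > 1 for every root.
Degree 3: look for a simple real root z0 first, then factor out (1 - z/z0) and solve the remaining quadratic.
Testing z0 = 4: P(4) = 1 + (-1.2)(4) + (0.3175)(4)^2 + (-0.02)(4)^3
  = 1 + (-4.8) + (5.08) + (-1.28) = 0.  So z_0 = 4 is a root, |z_0| = 4.
Divide out the factor (1 - 0.25 z) = (1 - z/z0) (since 1/z0 = 0.25):
  P(z) = (1 - 0.25 z)(1 + (-0.95) z + (0.08) z^2)
  [check: z-coef -0.95 - (0.25) = -1.2; z^2-coef 0.08 - (0.25)(-0.95) = 0.3175; z^3-coef -(0.25)(0.08) = -0.02.]
Remaining roots from the quadratic factor 1 + (-0.95) z + (0.08) z^2:
  Set 1 + (-0.95) z + (0.08) z^2 = 0, i.e. a z^2 + b z + c = 0 with a = 0.08, b = -0.95, c = 1.
  Discriminant D = b^2 - 4ac = (-0.95)^2 - 4*(0.08)*1 = 0.9025 - (0.32) = 0.5825.
  D >= 0, so the roots are real: z = (-b +/- sqrt(D)) / (2a) = (0.95 +/- 0.763217) / (0.16).
    z_1 = (0.95 + 0.763217) / (0.16) = 10.7076,   |z_1| = 10.7076.
    z_2 = (0.95 - 0.763217) / (0.16) = 1.1674,   |z_2| = 1.1674.
Moduli of all roots: 4.0000, 10.7076, 1.1674.
All moduli strictly greater than 1? Yes.
Verdict: Invertible.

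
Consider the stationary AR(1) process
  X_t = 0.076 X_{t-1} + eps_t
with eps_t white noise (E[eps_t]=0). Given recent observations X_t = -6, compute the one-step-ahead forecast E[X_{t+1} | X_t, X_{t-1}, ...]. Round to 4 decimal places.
E[X_{t+1} \mid \mathcal F_t] = -0.4560

For an AR(p) model X_t = c + sum_i phi_i X_{t-i} + eps_t, the
one-step-ahead conditional mean is
  E[X_{t+1} | X_t, ...] = c + sum_i phi_i X_{t+1-i}.
Substitute known values:
  E[X_{t+1} | ...] = (0.076) * (-6)
                   = -0.4560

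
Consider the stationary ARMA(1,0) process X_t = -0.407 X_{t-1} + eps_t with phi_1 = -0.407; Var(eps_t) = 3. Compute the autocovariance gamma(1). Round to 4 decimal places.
\gamma(1) = -1.4634

Multiply the model equation by X_{t-k} and take expectations. With theta_0 = psi_0 = 1 and psi_j the MA(infinity) weights, this gives
  gamma(k) - sum_i phi_i gamma(k-i) = c_k,
  c_k = sigma^2 * sum_{j=k..q} theta_j psi_{j-k}   (c_k = 0 for k > q),
using gamma(-m) = gamma(m).
Pure AR (q = 0): c_0 = sigma^2 = 3, c_k = 0 for k >= 1.
Equations for k = 0 and k = 1 (AR order 1):
  gamma(0) = phi_1 gamma(1) + c_0
  gamma(1) = phi_1 gamma(0) + c_1
Substituting the second into the first: gamma(0) (1 - phi_1^2) = c_0 + phi_1 c_1, so
  gamma(0) = c_0 / (1 - phi_1^2) = 3 / (1 - (-0.407)^2) = 3 / 0.834351 = 3.595609.
  gamma(1) = phi_1 gamma(0) = (-0.407)(3.595609) = -1.463413.
Therefore gamma(1) = -1.4634 (to 4 decimal places).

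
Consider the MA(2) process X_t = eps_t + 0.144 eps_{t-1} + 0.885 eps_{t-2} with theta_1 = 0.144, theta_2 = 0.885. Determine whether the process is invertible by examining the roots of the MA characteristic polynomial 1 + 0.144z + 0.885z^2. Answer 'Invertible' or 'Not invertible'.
\text{Invertible}

The MA(q) characteristic polynomial is P(z) = 1 + 0.144z + 0.885z^2.
Invertibility requires all roots to lie outside the unit circle, i.e. |z| > 1 for every root.
Set 1 + (0.144) z + (0.885) z^2 = 0, i.e. a z^2 + b z + c = 0 with a = 0.885, b = 0.144, c = 1.
Discriminant D = b^2 - 4ac = (0.144)^2 - 4*(0.885)*1 = 0.020736 - (3.54) = -3.519264.
D < 0, so the roots are the complex-conjugate pair z = (-b +/- i sqrt(-D)) / (2a) = -0.0814 +/- 1.0599i.
For a conjugate pair |z|^2 = z * conj(z) = (product of roots) = c/a = 1/(0.885) = 1.129944, so |z| = sqrt(1.129944) = 1.063 for both roots.
Moduli of all roots: 1.0630, 1.0630.
All moduli strictly greater than 1? Yes.
Verdict: Invertible.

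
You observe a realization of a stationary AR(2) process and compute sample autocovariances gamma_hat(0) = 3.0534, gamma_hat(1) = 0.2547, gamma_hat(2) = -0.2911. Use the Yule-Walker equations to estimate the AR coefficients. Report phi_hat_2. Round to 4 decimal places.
\hat\phi_{2} = -0.1030

The Yule-Walker equations for an AR(p) process read, in matrix form,
  Gamma_p phi = r_p,   with   (Gamma_p)_{ij} = gamma(|i - j|),
                       (r_p)_i = gamma(i),   i,j = 1..p.
Substitute the sample gammas (Toeplitz matrix and right-hand side of size 2):
  Gamma_p = [[3.0534, 0.2547], [0.2547, 3.0534]]
  r_p     = [0.2547, -0.2911]
Written out:
  3.0534 phi_1 + 0.2547 phi_2 = 0.2547
  0.2547 phi_1 + 3.0534 phi_2 = -0.2911
Solve by Cramer's rule:
  det = gamma(0)^2 - gamma(1)^2 = (3.0534)^2 - (0.2547)^2 = 9.32325156 - 0.06487209 = 9.25837947
  phi_hat_1 = [gamma(1) gamma(0) - gamma(1) gamma(2)] / det = [(0.2547)(3.0534) - (0.2547)(-0.2911)] / 9.25837947 = 0.85184415 / 9.25837947 = 0.092
  phi_hat_2 = [gamma(0) gamma(2) - gamma(1)^2] / det = [(3.0534)(-0.2911) - (0.2547)^2] / 9.25837947 = -0.95371683 / 9.25837947 = -0.103
So phi_hat = [0.0920, -0.1030].
Therefore phi_hat_2 = -0.1030.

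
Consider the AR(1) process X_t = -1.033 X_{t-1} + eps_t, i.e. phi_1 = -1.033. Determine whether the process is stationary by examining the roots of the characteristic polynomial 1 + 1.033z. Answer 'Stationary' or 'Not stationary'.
\text{Not stationary}

The AR(p) characteristic polynomial is P(z) = 1 + 1.033z.
Stationarity requires all roots to lie outside the unit circle, i.e. |z| > 1 for every root.
This is linear in z: 1 + (1.033) z = 0  =>  z = -1/(1.033) = -0.968054,  |z| = 0.968054.
Moduli of all roots: 0.9681.
All moduli strictly greater than 1? No.
Verdict: Not stationary.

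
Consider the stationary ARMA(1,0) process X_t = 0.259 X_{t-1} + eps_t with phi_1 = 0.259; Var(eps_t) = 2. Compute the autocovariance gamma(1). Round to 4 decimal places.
\gamma(1) = 0.5552

Multiply the model equation by X_{t-k} and take expectations. With theta_0 = psi_0 = 1 and psi_j the MA(infinity) weights, this gives
  gamma(k) - sum_i phi_i gamma(k-i) = c_k,
  c_k = sigma^2 * sum_{j=k..q} theta_j psi_{j-k}   (c_k = 0 for k > q),
using gamma(-m) = gamma(m).
Pure AR (q = 0): c_0 = sigma^2 = 2, c_k = 0 for k >= 1.
Equations for k = 0 and k = 1 (AR order 1):
  gamma(0) = phi_1 gamma(1) + c_0
  gamma(1) = phi_1 gamma(0) + c_1
Substituting the second into the first: gamma(0) (1 - phi_1^2) = c_0 + phi_1 c_1, so
  gamma(0) = c_0 / (1 - phi_1^2) = 2 / (1 - (0.259)^2) = 2 / 0.932919 = 2.143809.
  gamma(1) = phi_1 gamma(0) = (0.259)(2.143809) = 0.555246.
Therefore gamma(1) = 0.5552 (to 4 decimal places).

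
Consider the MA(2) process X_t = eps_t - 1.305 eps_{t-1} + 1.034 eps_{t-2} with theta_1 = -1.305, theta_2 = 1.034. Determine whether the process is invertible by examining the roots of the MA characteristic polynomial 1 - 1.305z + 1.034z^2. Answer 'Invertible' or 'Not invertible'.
\text{Not invertible}

The MA(q) characteristic polynomial is P(z) = 1 - 1.305z + 1.034z^2.
Invertibility requires all roots to lie outside the unit circle, i.e. |z| > 1 for every root.
Set 1 + (-1.305) z + (1.034) z^2 = 0, i.e. a z^2 + b z + c = 0 with a = 1.034, b = -1.305, c = 1.
Discriminant D = b^2 - 4ac = (-1.305)^2 - 4*(1.034)*1 = 1.703025 - (4.136) = -2.432975.
D < 0, so the roots are the complex-conjugate pair z = (-b +/- i sqrt(-D)) / (2a) = 0.631 +/- 0.7543i.
For a conjugate pair |z|^2 = z * conj(z) = (product of roots) = c/a = 1/(1.034) = 0.967118, so |z| = sqrt(0.967118) = 0.9834 for both roots.
Moduli of all roots: 0.9834, 0.9834.
All moduli strictly greater than 1? No.
Verdict: Not invertible.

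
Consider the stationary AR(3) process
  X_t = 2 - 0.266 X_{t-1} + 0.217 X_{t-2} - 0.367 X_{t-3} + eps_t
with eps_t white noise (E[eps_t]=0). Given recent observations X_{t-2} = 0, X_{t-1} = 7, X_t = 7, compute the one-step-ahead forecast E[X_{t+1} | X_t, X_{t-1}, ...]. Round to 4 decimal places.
E[X_{t+1} \mid \mathcal F_t] = 1.6570

For an AR(p) model X_t = c + sum_i phi_i X_{t-i} + eps_t, the
one-step-ahead conditional mean is
  E[X_{t+1} | X_t, ...] = c + sum_i phi_i X_{t+1-i}.
Substitute known values:
  E[X_{t+1} | ...] = 2 + (-0.266) * (7) + (0.217) * (7) + (-0.367) * (0)
                   = 1.6570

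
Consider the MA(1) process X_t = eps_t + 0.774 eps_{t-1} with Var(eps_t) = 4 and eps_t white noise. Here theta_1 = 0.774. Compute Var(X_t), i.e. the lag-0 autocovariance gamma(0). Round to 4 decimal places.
\gamma(0) = 6.3963

For an MA(q) process X_t = eps_t + sum_i theta_i eps_{t-i} with
Var(eps_t) = sigma^2, the variance is
  gamma(0) = sigma^2 * (1 + sum_i theta_i^2).
  sum_i theta_i^2 = (0.774)^2 = 0.599076.
  gamma(0) = 4 * (1 + 0.599076) = 4 * 1.599076 = 6.396304, which rounds to 6.3963.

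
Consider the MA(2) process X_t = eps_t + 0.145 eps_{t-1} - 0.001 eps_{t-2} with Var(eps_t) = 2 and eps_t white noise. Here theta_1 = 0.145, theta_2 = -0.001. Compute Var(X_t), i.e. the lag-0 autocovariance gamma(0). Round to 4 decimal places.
\gamma(0) = 2.0421

For an MA(q) process X_t = eps_t + sum_i theta_i eps_{t-i} with
Var(eps_t) = sigma^2, the variance is
  gamma(0) = sigma^2 * (1 + sum_i theta_i^2).
  sum_i theta_i^2 = (0.145)^2 + (-0.001)^2 = 0.021025 + 0.000001 = 0.021026.
  gamma(0) = 2 * (1 + 0.021026) = 2 * 1.021026 = 2.042052, which rounds to 2.0421.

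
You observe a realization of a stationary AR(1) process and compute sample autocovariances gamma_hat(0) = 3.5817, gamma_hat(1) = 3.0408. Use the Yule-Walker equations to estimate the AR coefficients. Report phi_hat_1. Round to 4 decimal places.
\hat\phi_{1} = 0.8490

The Yule-Walker equations for an AR(p) process read, in matrix form,
  Gamma_p phi = r_p,   with   (Gamma_p)_{ij} = gamma(|i - j|),
                       (r_p)_i = gamma(i),   i,j = 1..p.
Substitute the sample gammas (Toeplitz matrix and right-hand side of size 1):
  Gamma_p = [[3.5817]]
  r_p     = [3.0408]
With p = 1 this is the single equation gamma(0) phi_1 = gamma(1):
  phi_hat_1 = gamma(1) / gamma(0) = 3.0408 / 3.5817 = 0.8490.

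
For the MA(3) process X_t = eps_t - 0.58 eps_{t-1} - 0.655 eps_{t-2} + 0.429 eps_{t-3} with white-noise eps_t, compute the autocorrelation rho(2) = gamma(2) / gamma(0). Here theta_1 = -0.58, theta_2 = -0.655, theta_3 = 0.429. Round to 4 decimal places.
\rho(2) = -0.4636

For an MA(q) process with theta_0 = 1, the autocovariance is
  gamma(k) = sigma^2 * sum_{i=0..q-k} theta_i * theta_{i+k},
and rho(k) = gamma(k) / gamma(0). Sigma^2 cancels.
  numerator   = (1)*(-0.655) + (-0.58)*(0.429) = -0.90382.
  denominator = (1)^2 + (-0.58)^2 + (-0.655)^2 + (0.429)^2 = 1.949466.
  rho(2) = -0.90382 / 1.949466 = -0.4636.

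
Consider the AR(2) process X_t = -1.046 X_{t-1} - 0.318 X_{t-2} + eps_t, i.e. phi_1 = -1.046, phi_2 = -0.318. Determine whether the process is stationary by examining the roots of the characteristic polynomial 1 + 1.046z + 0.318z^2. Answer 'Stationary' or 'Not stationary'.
\text{Stationary}

The AR(p) characteristic polynomial is P(z) = 1 + 1.046z + 0.318z^2.
Stationarity requires all roots to lie outside the unit circle, i.e. |z| > 1 for every root.
Set 1 + (1.046) z + (0.318) z^2 = 0, i.e. a z^2 + b z + c = 0 with a = 0.318, b = 1.046, c = 1.
Discriminant D = b^2 - 4ac = (1.046)^2 - 4*(0.318)*1 = 1.094116 - (1.272) = -0.177884.
D < 0, so the roots are the complex-conjugate pair z = (-b +/- i sqrt(-D)) / (2a) = -1.6447 +/- 0.6631i.
For a conjugate pair |z|^2 = z * conj(z) = (product of roots) = c/a = 1/(0.318) = 3.144654, so |z| = sqrt(3.144654) = 1.7733 for both roots.
Moduli of all roots: 1.7733, 1.7733.
All moduli strictly greater than 1? Yes.
Verdict: Stationary.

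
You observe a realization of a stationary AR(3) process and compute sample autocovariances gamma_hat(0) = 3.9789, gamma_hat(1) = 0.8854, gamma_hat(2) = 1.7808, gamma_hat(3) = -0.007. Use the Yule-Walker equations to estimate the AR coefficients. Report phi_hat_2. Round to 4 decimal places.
\hat\phi_{2} = 0.4440

The Yule-Walker equations for an AR(p) process read, in matrix form,
  Gamma_p phi = r_p,   with   (Gamma_p)_{ij} = gamma(|i - j|),
                       (r_p)_i = gamma(i),   i,j = 1..p.
Substitute the sample gammas (Toeplitz matrix and right-hand side of size 3):
  Gamma_p = [[3.9789, 0.8854, 1.7808], [0.8854, 3.9789, 0.8854], [1.7808, 0.8854, 3.9789]]
  r_p     = [0.8854, 1.7808, -0.007]
Written out (R1..R3):
  (R1) 3.9789 phi_1 + 0.8854 phi_2 + 1.7808 phi_3 = 0.8854
  (R2) 0.8854 phi_1 + 3.9789 phi_2 + 0.8854 phi_3 = 1.7808
  (R3) 1.7808 phi_1 + 0.8854 phi_2 + 3.9789 phi_3 = -0.007
Gaussian elimination:
  R2 <- R2 - (0.8854/3.9789) R1 = R2 - (0.222524) R1:  3.781877 phi_2 + 0.48913 phi_3 = 1.583777
  R3 <- R3 - (1.7808/3.9789) R1 = R3 - (0.447561) R1:  0.48913 phi_2 + 3.181884 phi_3 = -0.40327
  R3 <- R3 - (0.48913/3.781877) R2 = R3 - (0.129335) R2:  3.118622 phi_3 = -0.608108
Back-substitution:
  phi_hat_3 = -0.608108 / 3.118622 = -0.194993
  phi_hat_2 = (1.583777 - (0.48913)(-0.194993)) / 3.781877 = 0.444
  phi_hat_1 = (0.8854 - (0.8854)(0.444) - (1.7808)(-0.194993)) / 3.9789 = 0.210994
So phi_hat = [0.2110, 0.4440, -0.1950].
Therefore phi_hat_2 = 0.4440.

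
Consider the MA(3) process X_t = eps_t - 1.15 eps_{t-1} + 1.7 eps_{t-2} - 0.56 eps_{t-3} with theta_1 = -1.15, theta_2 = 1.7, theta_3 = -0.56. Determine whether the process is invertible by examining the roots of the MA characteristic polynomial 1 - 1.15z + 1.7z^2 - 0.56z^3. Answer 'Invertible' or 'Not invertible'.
\text{Not invertible}

The MA(q) characteristic polynomial is P(z) = 1 - 1.15z + 1.7z^2 - 0.56z^3.
Invertibility requires all roots to lie outside the unit circle, i.e. |z| > 1 for every root.
Degree 3: look for a simple real root z0 first, then factor out (1 - z/z0) and solve the remaining quadratic.
Testing z0 = 2.5: P(2.5) = 1 + (-1.15)(2.5) + (1.7)(2.5)^2 + (-0.56)(2.5)^3
  = 1 + (-2.875) + (10.625) + (-8.75) = 0.  So z_0 = 2.5 is a root, |z_0| = 2.5.
Divide out the factor (1 - 0.4 z) = (1 - z/z0) (since 1/z0 = 0.4):
  P(z) = (1 - 0.4 z)(1 + (-0.75) z + (1.4) z^2)
  [check: z-coef -0.75 - (0.4) = -1.15; z^2-coef 1.4 - (0.4)(-0.75) = 1.7; z^3-coef -(0.4)(1.4) = -0.56.]
Remaining roots from the quadratic factor 1 + (-0.75) z + (1.4) z^2:
  Set 1 + (-0.75) z + (1.4) z^2 = 0, i.e. a z^2 + b z + c = 0 with a = 1.4, b = -0.75, c = 1.
  Discriminant D = b^2 - 4ac = (-0.75)^2 - 4*(1.4)*1 = 0.5625 - (5.6) = -5.0375.
  D < 0, so the roots are the complex-conjugate pair z = (-b +/- i sqrt(-D)) / (2a) = 0.2679 +/- 0.8016i.
  For a conjugate pair |z|^2 = z * conj(z) = (product of roots) = c/a = 1/(1.4) = 0.714286, so |z| = sqrt(0.714286) = 0.8452 for both roots.
Moduli of all roots: 2.5000, 0.8452, 0.8452.
All moduli strictly greater than 1? No.
Verdict: Not invertible.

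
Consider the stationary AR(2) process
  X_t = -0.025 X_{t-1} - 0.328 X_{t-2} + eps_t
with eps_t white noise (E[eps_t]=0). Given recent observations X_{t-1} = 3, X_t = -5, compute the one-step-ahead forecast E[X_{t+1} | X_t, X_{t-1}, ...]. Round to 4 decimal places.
E[X_{t+1} \mid \mathcal F_t] = -0.8590

For an AR(p) model X_t = c + sum_i phi_i X_{t-i} + eps_t, the
one-step-ahead conditional mean is
  E[X_{t+1} | X_t, ...] = c + sum_i phi_i X_{t+1-i}.
Substitute known values:
  E[X_{t+1} | ...] = (-0.025) * (-5) + (-0.328) * (3)
                   = -0.8590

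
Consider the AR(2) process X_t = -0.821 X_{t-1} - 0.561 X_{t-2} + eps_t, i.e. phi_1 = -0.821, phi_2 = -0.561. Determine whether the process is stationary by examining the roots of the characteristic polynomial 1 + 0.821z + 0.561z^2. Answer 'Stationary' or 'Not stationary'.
\text{Stationary}

The AR(p) characteristic polynomial is P(z) = 1 + 0.821z + 0.561z^2.
Stationarity requires all roots to lie outside the unit circle, i.e. |z| > 1 for every root.
Set 1 + (0.821) z + (0.561) z^2 = 0, i.e. a z^2 + b z + c = 0 with a = 0.561, b = 0.821, c = 1.
Discriminant D = b^2 - 4ac = (0.821)^2 - 4*(0.561)*1 = 0.674041 - (2.244) = -1.569959.
D < 0, so the roots are the complex-conjugate pair z = (-b +/- i sqrt(-D)) / (2a) = -0.7317 +/- 1.1167i.
For a conjugate pair |z|^2 = z * conj(z) = (product of roots) = c/a = 1/(0.561) = 1.782531, so |z| = sqrt(1.782531) = 1.3351 for both roots.
Moduli of all roots: 1.3351, 1.3351.
All moduli strictly greater than 1? Yes.
Verdict: Stationary.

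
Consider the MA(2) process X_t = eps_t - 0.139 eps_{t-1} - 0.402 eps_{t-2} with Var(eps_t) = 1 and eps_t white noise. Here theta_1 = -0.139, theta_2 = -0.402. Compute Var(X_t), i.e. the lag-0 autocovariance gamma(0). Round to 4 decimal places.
\gamma(0) = 1.1809

For an MA(q) process X_t = eps_t + sum_i theta_i eps_{t-i} with
Var(eps_t) = sigma^2, the variance is
  gamma(0) = sigma^2 * (1 + sum_i theta_i^2).
  sum_i theta_i^2 = (-0.139)^2 + (-0.402)^2 = 0.019321 + 0.161604 = 0.180925.
  gamma(0) = 1 * (1 + 0.180925) = 1 * 1.180925 = 1.180925, which rounds to 1.1809.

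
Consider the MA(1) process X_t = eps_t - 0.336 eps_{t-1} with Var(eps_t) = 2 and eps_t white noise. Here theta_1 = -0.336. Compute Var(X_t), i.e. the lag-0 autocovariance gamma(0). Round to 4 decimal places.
\gamma(0) = 2.2258

For an MA(q) process X_t = eps_t + sum_i theta_i eps_{t-i} with
Var(eps_t) = sigma^2, the variance is
  gamma(0) = sigma^2 * (1 + sum_i theta_i^2).
  sum_i theta_i^2 = (-0.336)^2 = 0.112896.
  gamma(0) = 2 * (1 + 0.112896) = 2 * 1.112896 = 2.225792, which rounds to 2.2258.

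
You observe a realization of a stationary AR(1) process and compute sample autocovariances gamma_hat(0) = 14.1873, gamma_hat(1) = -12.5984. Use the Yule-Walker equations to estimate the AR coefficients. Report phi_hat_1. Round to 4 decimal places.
\hat\phi_{1} = -0.8880

The Yule-Walker equations for an AR(p) process read, in matrix form,
  Gamma_p phi = r_p,   with   (Gamma_p)_{ij} = gamma(|i - j|),
                       (r_p)_i = gamma(i),   i,j = 1..p.
Substitute the sample gammas (Toeplitz matrix and right-hand side of size 1):
  Gamma_p = [[14.1873]]
  r_p     = [-12.5984]
With p = 1 this is the single equation gamma(0) phi_1 = gamma(1):
  phi_hat_1 = gamma(1) / gamma(0) = -12.5984 / 14.1873 = -0.8880.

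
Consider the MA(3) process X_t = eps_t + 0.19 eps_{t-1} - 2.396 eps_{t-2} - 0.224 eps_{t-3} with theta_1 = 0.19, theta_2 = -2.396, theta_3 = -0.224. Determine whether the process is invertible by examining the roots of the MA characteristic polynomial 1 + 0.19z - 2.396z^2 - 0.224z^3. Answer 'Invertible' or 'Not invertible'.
\text{Not invertible}

The MA(q) characteristic polynomial is P(z) = 1 + 0.19z - 2.396z^2 - 0.224z^3.
Invertibility requires all roots to lie outside the unit circle, i.e. |z| > 1 for every root.
Degree 3: look for a simple real root z0 first, then factor out (1 - z/z0) and solve the remaining quadratic.
Testing z0 = -0.625: P(-0.625) = 1 + (0.19)(-0.625) + (-2.396)(-0.625)^2 + (-0.224)(-0.625)^3
  = 1 + (-0.11875) + (-0.935937) + (0.054688) = 0.  So z_0 = -0.625 is a root, |z_0| = 0.625.
Divide out the factor (1 + 1.6 z) = (1 - z/z0) (since 1/z0 = -1.6):
  P(z) = (1 + 1.6 z)(1 + (-1.41) z + (-0.14) z^2)
  [check: z-coef -1.41 - (-1.6) = 0.19; z^2-coef -0.14 - (-1.6)(-1.41) = -2.396; z^3-coef -(-1.6)(-0.14) = -0.224.]
Remaining roots from the quadratic factor 1 + (-1.41) z + (-0.14) z^2:
  Set 1 + (-1.41) z + (-0.14) z^2 = 0, i.e. a z^2 + b z + c = 0 with a = -0.14, b = -1.41, c = 1.
  Discriminant D = b^2 - 4ac = (-1.41)^2 - 4*(-0.14)*1 = 1.9881 - (-0.56) = 2.5481.
  D >= 0, so the roots are real: z = (-b +/- sqrt(D)) / (2a) = (1.41 +/- 1.596277) / (-0.28).
    z_1 = (1.41 + 1.596277) / (-0.28) = -10.7367,   |z_1| = 10.7367.
    z_2 = (1.41 - 1.596277) / (-0.28) = 0.6653,   |z_2| = 0.6653.
Moduli of all roots: 0.6250, 10.7367, 0.6653.
All moduli strictly greater than 1? No.
Verdict: Not invertible.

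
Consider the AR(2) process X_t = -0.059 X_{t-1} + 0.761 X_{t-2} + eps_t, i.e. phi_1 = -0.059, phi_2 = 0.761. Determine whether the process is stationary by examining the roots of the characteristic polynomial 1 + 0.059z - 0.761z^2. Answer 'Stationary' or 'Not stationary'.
\text{Stationary}

The AR(p) characteristic polynomial is P(z) = 1 + 0.059z - 0.761z^2.
Stationarity requires all roots to lie outside the unit circle, i.e. |z| > 1 for every root.
Set 1 + (0.059) z + (-0.761) z^2 = 0, i.e. a z^2 + b z + c = 0 with a = -0.761, b = 0.059, c = 1.
Discriminant D = b^2 - 4ac = (0.059)^2 - 4*(-0.761)*1 = 0.003481 - (-3.044) = 3.047481.
D >= 0, so the roots are real: z = (-b +/- sqrt(D)) / (2a) = (-0.059 +/- 1.745704) / (-1.522).
  z_1 = (-0.059 + 1.745704) / (-1.522) = -1.1082,   |z_1| = 1.1082.
  z_2 = (-0.059 - 1.745704) / (-1.522) = 1.1857,   |z_2| = 1.1857.
Moduli of all roots: 1.1082, 1.1857.
All moduli strictly greater than 1? Yes.
Verdict: Stationary.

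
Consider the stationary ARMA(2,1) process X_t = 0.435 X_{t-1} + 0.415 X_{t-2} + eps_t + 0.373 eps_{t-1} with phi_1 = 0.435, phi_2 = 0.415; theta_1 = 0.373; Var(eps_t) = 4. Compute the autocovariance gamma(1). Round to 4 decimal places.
\gamma(1) = 16.1641

Multiply the model equation by X_{t-k} and take expectations. With theta_0 = psi_0 = 1 and psi_j the MA(infinity) weights, this gives
  gamma(k) - sum_i phi_i gamma(k-i) = c_k,
  c_k = sigma^2 * sum_{j=k..q} theta_j psi_{j-k}   (c_k = 0 for k > q),
using gamma(-m) = gamma(m).
psi-weights needed (psi_j = theta_j + sum_i phi_i psi_{j-i}):
  psi_1 = theta_1 + phi_1 = 0.373 + (0.435) = 0.808
Right-hand sides:
  c_0 = sigma^2 (1 + theta_1 psi_1) = 4 * (1 + (0.373)(0.808)) = 4 * 1.301384 = 5.205536
  c_1 = sigma^2 theta_1 = 4 * (0.373) = 1.492
  c_2 = 0
Equations for k = 0, 1, 2 (AR order 2, c_2 = 0):
  (E0) gamma(0) = phi_1 gamma(1) + phi_2 gamma(2) + c_0
  (E1) gamma(1) = phi_1 gamma(0) + phi_2 gamma(1) + c_1
  (E2) gamma(2) = phi_1 gamma(1) + phi_2 gamma(0)
From (E1): gamma(1) = A gamma(0) + B with
  A = phi_1 / (1 - phi_2) = 0.435 / 0.585 = 0.74359,   B = c_1 / (1 - phi_2) = 1.492 / 0.585 = 2.550427.
Insert (E2) into (E0): gamma(0) (1 - phi_2^2) = phi_1 (1 + phi_2) gamma(1) + c_0.
  phi_1 (1 + phi_2) = (0.435)(1.415) = 0.615525,   1 - phi_2^2 = 0.827775.
Replace gamma(1) by A gamma(0) + B and collect gamma(0):
  gamma(0) [0.827775 - (0.615525)(0.74359)] = (0.615525)(2.550427) + 5.205536
  gamma(0) * 0.370077 = 6.775388
  gamma(0) = 6.775388 / 0.370077 = 18.308053.
  gamma(1) = A gamma(0) + B = (0.74359)(18.308053) + (2.550427) = 16.164108.
Therefore gamma(1) = 16.1641 (to 4 decimal places).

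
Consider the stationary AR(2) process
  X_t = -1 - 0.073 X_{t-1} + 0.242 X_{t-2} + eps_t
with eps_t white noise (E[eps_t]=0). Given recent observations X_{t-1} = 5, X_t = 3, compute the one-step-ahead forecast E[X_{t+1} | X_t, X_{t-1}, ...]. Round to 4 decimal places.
E[X_{t+1} \mid \mathcal F_t] = -0.0090

For an AR(p) model X_t = c + sum_i phi_i X_{t-i} + eps_t, the
one-step-ahead conditional mean is
  E[X_{t+1} | X_t, ...] = c + sum_i phi_i X_{t+1-i}.
Substitute known values:
  E[X_{t+1} | ...] = -1 + (-0.073) * (3) + (0.242) * (5)
                   = -0.0090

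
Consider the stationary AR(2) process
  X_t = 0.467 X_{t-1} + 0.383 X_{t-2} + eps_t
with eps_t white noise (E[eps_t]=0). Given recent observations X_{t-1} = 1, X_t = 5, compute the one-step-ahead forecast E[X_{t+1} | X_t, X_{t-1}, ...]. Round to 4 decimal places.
E[X_{t+1} \mid \mathcal F_t] = 2.7180

For an AR(p) model X_t = c + sum_i phi_i X_{t-i} + eps_t, the
one-step-ahead conditional mean is
  E[X_{t+1} | X_t, ...] = c + sum_i phi_i X_{t+1-i}.
Substitute known values:
  E[X_{t+1} | ...] = (0.467) * (5) + (0.383) * (1)
                   = 2.7180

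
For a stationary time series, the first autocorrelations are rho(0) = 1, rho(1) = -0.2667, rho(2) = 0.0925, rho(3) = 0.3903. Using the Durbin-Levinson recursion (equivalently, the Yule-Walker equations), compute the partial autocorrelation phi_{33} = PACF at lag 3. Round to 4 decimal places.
\phi_{33} = 0.4530

The PACF at lag k is phi_{kk}, the last component of the solution
to the Yule-Walker system G_k phi = r_k where
  (G_k)_{ij} = rho(|i - j|), (r_k)_i = rho(i), i,j = 1..k.
Equivalently, Durbin-Levinson gives phi_{kk} iteratively:
  phi_{11} = rho(1)
  phi_{kk} = [rho(k) - sum_{j=1..k-1} phi_{k-1,j} rho(k-j)]
            / [1 - sum_{j=1..k-1} phi_{k-1,j} rho(j)],
  phi_{k,j} = phi_{k-1,j} - phi_{kk} phi_{k-1,k-j},  j = 1..k-1.
Step k = 1:
  phi_11 = rho(1) = -0.2667.
Step k = 2:
  phi_22 = [rho(2) - phi_11 rho(1)] / [1 - phi_11 rho(1)] = [0.0925 - (-0.2667)(-0.2667)] / [1 - (-0.2667)(-0.2667)]
         = 0.02137111 / 0.92887111 = 0.023008.
  Update: phi_21 = phi_11 - phi_22 phi_11 = -0.2667 - (0.023008)(-0.2667) = -0.260564.
Step k = 3:
  phi_33 = [rho(3) - phi_21 rho(2) - phi_22 rho(1)] / [1 - phi_21 rho(1) - phi_22 rho(2)]
    numerator   = 0.3903 - (-0.260564)(0.0925) - (0.023008)(-0.2667) = 0.42053829
    denominator = 1 - (-0.260564)(-0.2667) - (0.023008)(0.0925) = 0.92837941
  phi_33 = 0.42053829 / 0.92837941 = 0.453.
Therefore phi_{33} = 0.4530.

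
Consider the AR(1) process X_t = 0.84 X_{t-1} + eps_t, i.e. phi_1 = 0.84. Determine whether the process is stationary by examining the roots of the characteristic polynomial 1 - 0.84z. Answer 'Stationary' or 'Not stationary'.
\text{Stationary}

The AR(p) characteristic polynomial is P(z) = 1 - 0.84z.
Stationarity requires all roots to lie outside the unit circle, i.e. |z| > 1 for every root.
This is linear in z: 1 + (-0.84) z = 0  =>  z = -1/(-0.84) = 1.190476,  |z| = 1.190476.
Moduli of all roots: 1.1905.
All moduli strictly greater than 1? Yes.
Verdict: Stationary.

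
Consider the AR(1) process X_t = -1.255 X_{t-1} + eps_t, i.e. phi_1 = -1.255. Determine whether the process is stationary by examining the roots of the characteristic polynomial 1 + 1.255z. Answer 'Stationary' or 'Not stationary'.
\text{Not stationary}

The AR(p) characteristic polynomial is P(z) = 1 + 1.255z.
Stationarity requires all roots to lie outside the unit circle, i.e. |z| > 1 for every root.
This is linear in z: 1 + (1.255) z = 0  =>  z = -1/(1.255) = -0.796813,  |z| = 0.796813.
Moduli of all roots: 0.7968.
All moduli strictly greater than 1? No.
Verdict: Not stationary.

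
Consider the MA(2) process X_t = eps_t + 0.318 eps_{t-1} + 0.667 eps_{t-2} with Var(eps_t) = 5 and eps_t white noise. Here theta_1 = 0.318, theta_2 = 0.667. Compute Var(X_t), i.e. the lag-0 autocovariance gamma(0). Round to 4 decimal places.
\gamma(0) = 7.7301

For an MA(q) process X_t = eps_t + sum_i theta_i eps_{t-i} with
Var(eps_t) = sigma^2, the variance is
  gamma(0) = sigma^2 * (1 + sum_i theta_i^2).
  sum_i theta_i^2 = (0.318)^2 + (0.667)^2 = 0.101124 + 0.444889 = 0.546013.
  gamma(0) = 5 * (1 + 0.546013) = 5 * 1.546013 = 7.730065, which rounds to 7.7301.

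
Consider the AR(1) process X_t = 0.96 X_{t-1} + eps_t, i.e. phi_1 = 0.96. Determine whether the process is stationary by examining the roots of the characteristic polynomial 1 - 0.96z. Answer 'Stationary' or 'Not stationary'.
\text{Stationary}

The AR(p) characteristic polynomial is P(z) = 1 - 0.96z.
Stationarity requires all roots to lie outside the unit circle, i.e. |z| > 1 for every root.
This is linear in z: 1 + (-0.96) z = 0  =>  z = -1/(-0.96) = 1.041667,  |z| = 1.041667.
Moduli of all roots: 1.0417.
All moduli strictly greater than 1? Yes.
Verdict: Stationary.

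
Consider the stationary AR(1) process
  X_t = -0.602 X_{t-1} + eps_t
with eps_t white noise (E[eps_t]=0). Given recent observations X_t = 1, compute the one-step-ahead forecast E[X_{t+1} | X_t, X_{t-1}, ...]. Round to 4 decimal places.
E[X_{t+1} \mid \mathcal F_t] = -0.6020

For an AR(p) model X_t = c + sum_i phi_i X_{t-i} + eps_t, the
one-step-ahead conditional mean is
  E[X_{t+1} | X_t, ...] = c + sum_i phi_i X_{t+1-i}.
Substitute known values:
  E[X_{t+1} | ...] = (-0.602) * (1)
                   = -0.6020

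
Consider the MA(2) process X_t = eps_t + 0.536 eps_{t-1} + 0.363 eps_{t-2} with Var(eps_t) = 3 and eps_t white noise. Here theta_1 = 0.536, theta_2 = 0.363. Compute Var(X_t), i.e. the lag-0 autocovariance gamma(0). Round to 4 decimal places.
\gamma(0) = 4.2572

For an MA(q) process X_t = eps_t + sum_i theta_i eps_{t-i} with
Var(eps_t) = sigma^2, the variance is
  gamma(0) = sigma^2 * (1 + sum_i theta_i^2).
  sum_i theta_i^2 = (0.536)^2 + (0.363)^2 = 0.287296 + 0.131769 = 0.419065.
  gamma(0) = 3 * (1 + 0.419065) = 3 * 1.419065 = 4.257195, which rounds to 4.2572.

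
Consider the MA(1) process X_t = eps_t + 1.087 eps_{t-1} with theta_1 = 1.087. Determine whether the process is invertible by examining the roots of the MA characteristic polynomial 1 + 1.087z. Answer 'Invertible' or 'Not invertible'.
\text{Not invertible}

The MA(q) characteristic polynomial is P(z) = 1 + 1.087z.
Invertibility requires all roots to lie outside the unit circle, i.e. |z| > 1 for every root.
This is linear in z: 1 + (1.087) z = 0  =>  z = -1/(1.087) = -0.919963,  |z| = 0.919963.
Moduli of all roots: 0.9200.
All moduli strictly greater than 1? No.
Verdict: Not invertible.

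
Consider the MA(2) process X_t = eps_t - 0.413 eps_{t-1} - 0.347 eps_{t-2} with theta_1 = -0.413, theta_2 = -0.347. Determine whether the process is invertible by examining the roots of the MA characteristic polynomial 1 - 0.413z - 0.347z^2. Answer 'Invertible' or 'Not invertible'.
\text{Invertible}

The MA(q) characteristic polynomial is P(z) = 1 - 0.413z - 0.347z^2.
Invertibility requires all roots to lie outside the unit circle, i.e. |z| > 1 for every root.
Set 1 + (-0.413) z + (-0.347) z^2 = 0, i.e. a z^2 + b z + c = 0 with a = -0.347, b = -0.413, c = 1.
Discriminant D = b^2 - 4ac = (-0.413)^2 - 4*(-0.347)*1 = 0.170569 - (-1.388) = 1.558569.
D >= 0, so the roots are real: z = (-b +/- sqrt(D)) / (2a) = (0.413 +/- 1.248427) / (-0.694).
  z_1 = (0.413 + 1.248427) / (-0.694) = -2.394,   |z_1| = 2.394.
  z_2 = (0.413 - 1.248427) / (-0.694) = 1.2038,   |z_2| = 1.2038.
Moduli of all roots: 2.3940, 1.2038.
All moduli strictly greater than 1? Yes.
Verdict: Invertible.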